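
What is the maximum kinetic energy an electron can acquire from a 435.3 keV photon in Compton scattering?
274.2997 keV

Maximum energy transfer occurs at θ = 180° (backscattering).

Initial photon: E₀ = 435.3 keV → λ₀ = 2.8482 pm

Maximum Compton shift (at 180°):
Δλ_max = 2λ_C = 2 × 2.4263 = 4.8526 pm

Final wavelength:
λ' = 2.8482 + 4.8526 = 7.7009 pm

Minimum photon energy (maximum energy to electron):
E'_min = hc/λ' = 161.0003 keV

Maximum electron kinetic energy:
K_max = E₀ - E'_min = 435.3000 - 161.0003 = 274.2997 keV

(Intermediate values are shown rounded; full precision is carried through to the final answer.)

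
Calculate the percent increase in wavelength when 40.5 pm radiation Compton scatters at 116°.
8.6171%

Calculate the Compton shift:
Δλ = λ_C(1 - cos(116°))
Δλ = 2.4263 × (1 - cos(116°))
Δλ = 2.4263 × 1.4384
Δλ = 3.4899 pm

Percentage change:
(Δλ/λ₀) × 100 = (3.4899/40.5) × 100
= 8.6171%

(Intermediate values are shown rounded; full precision is carried through to the final answer.)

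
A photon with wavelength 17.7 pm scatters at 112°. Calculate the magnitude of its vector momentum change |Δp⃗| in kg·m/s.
5.7246e-23 kg·m/s

Photon momentum magnitude is p = h/λ.

Initial momentum:
p₀ = h/λ = 6.6261e-34/1.7700e-11 = 3.7435e-23 kg·m/s

After scattering:
λ' = λ + Δλ = 17.7 + 3.3352 = 21.0352 pm
p' = h/λ' = 6.6261e-34/2.1035e-11 = 3.1500e-23 kg·m/s

Momentum is a vector; the scattered photon's direction makes angle θ = 112° with the incident direction. The magnitude of the vector change Δp⃗ = p⃗₀ − p⃗' is found from the law of cosines:
|Δp⃗|² = p₀² + p'² − 2p₀p'cos θ
|Δp⃗|² = (3.7435e-23)² + (3.1500e-23)² − 2·3.7435e-23·3.1500e-23·cos(112°)
|Δp⃗| = 5.7246e-23 kg·m/s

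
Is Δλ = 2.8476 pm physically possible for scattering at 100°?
Yes, consistent

Calculate the expected shift for θ = 100°:

Δλ_expected = λ_C(1 - cos(100°))
Δλ_expected = 2.4263 × (1 - cos(100°))
Δλ_expected = 2.4263 × 1.1736
Δλ_expected = 2.8476 pm

Given shift: 2.8476 pm
Expected shift: 2.8476 pm
Difference: 0.0000 pm

The values match. This is consistent with Compton scattering at the stated angle.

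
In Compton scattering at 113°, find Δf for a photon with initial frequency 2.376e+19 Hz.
5.013e+18 Hz (decrease)

Convert frequency to wavelength (c = 299792458 m/s):
λ₀ = c/f₀ = 299792458/2.376e+19 = 1.2617528e-11 m = 12.6175 pm

Calculate Compton shift:
Δλ = λ_C(1 - cos(113°)) = 3.3743 pm

Final wavelength:
λ' = λ₀ + Δλ = 12.6175 + 3.3743 = 15.9919 pm

Final frequency:
f' = c/λ' = 299792458/1.5991873e-11 = 1.8746551e+19 Hz

Frequency shift (decrease):
Δf = f₀ - f' = 2.376e+19 - 1.8746551e+19 = 5.013e+18 Hz

(Intermediate values are shown rounded; full precision is carried through to the final answer.)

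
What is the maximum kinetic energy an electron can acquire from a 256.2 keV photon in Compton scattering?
128.2754 keV

Maximum energy transfer occurs at θ = 180° (backscattering).

Initial photon: E₀ = 256.2 keV → λ₀ = 4.8394 pm

Maximum Compton shift (at 180°):
Δλ_max = 2λ_C = 2 × 2.4263 = 4.8526 pm

Final wavelength:
λ' = 4.8394 + 4.8526 = 9.6920 pm

Minimum photon energy (maximum energy to electron):
E'_min = hc/λ' = 127.9246 keV

Maximum electron kinetic energy:
K_max = E₀ - E'_min = 256.2000 - 127.9246 = 128.2754 keV

(Intermediate values are shown rounded; full precision is carried through to the final answer.)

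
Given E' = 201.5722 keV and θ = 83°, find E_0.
308.3999 keV

Convert final energy to wavelength (hc ≈ 1239.842 keV·pm):
λ' = hc/E' = 1239.842 / 201.5722 = 6.1509 pm

Calculate the Compton shift:
Δλ = λ_C(1 - cos(83°))
Δλ = 2.4263 × (1 - cos(83°))
Δλ = 2.1306 pm

Initial wavelength:
λ = λ' - Δλ = 6.1509 - 2.1306 = 4.0202 pm

Initial energy:
E = hc/λ = 1239.842 / 4.0202 = 308.3999 keV

(Intermediate values are shown rounded; full precision is carried through to the final answer.)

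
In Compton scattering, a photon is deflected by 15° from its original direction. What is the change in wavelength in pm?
0.0827 pm

Using the Compton scattering formula:
Δλ = λ_C(1 - cos θ)

where λ_C = h/(m_e·c) ≈ 2.4263 pm is the Compton wavelength of an electron.

For θ = 15°:
cos(15°) = 0.9659
1 - cos(15°) = 0.0341

Δλ = 2.4263 × 0.0341
Δλ = 0.0827 pm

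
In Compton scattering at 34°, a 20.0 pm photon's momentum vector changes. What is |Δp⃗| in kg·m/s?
1.9187e-23 kg·m/s

Photon momentum magnitude is p = h/λ.

Initial momentum:
p₀ = h/λ = 6.6261e-34/2.0000e-11 = 3.3130e-23 kg·m/s

After scattering:
λ' = λ + Δλ = 20.0 + 0.4148 = 20.4148 pm
p' = h/λ' = 6.6261e-34/2.0415e-11 = 3.2457e-23 kg·m/s

Momentum is a vector; the scattered photon's direction makes angle θ = 34° with the incident direction. The magnitude of the vector change Δp⃗ = p⃗₀ − p⃗' is found from the law of cosines:
|Δp⃗|² = p₀² + p'² − 2p₀p'cos θ
|Δp⃗|² = (3.3130e-23)² + (3.2457e-23)² − 2·3.3130e-23·3.2457e-23·cos(34°)
|Δp⃗| = 1.9187e-23 kg·m/s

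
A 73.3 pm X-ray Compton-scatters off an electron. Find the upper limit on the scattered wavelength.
78.1526 pm (at θ = 180°)

The Compton shift is Δλ = λ_C(1 − cos θ).

Since cos θ ranges from −1 to 1, the factor (1 − cos θ) ranges from 0 to 2; the maximum shift occurs at θ = 180° (backscattering):
Δλ_max = 2λ_C = 2 × 2.4263 pm = 4.8526 pm

Maximum scattered wavelength:
λ'_max = λ₀ + Δλ_max = 73.3 + 4.8526 = 78.1526 pm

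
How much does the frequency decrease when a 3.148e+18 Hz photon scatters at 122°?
1.181e+17 Hz (decrease)

Convert frequency to wavelength (c = 299792458 m/s):
λ₀ = c/f₀ = 299792458/3.148e+18 = 9.5232674e-11 m = 95.2327 pm

Calculate Compton shift:
Δλ = λ_C(1 - cos(122°)) = 3.7121 pm

Final wavelength:
λ' = λ₀ + Δλ = 95.2327 + 3.7121 = 98.9447 pm

Final frequency:
f' = c/λ' = 299792458/9.8944733e-11 = 3.0298981e+18 Hz

Frequency shift (decrease):
Δf = f₀ - f' = 3.148e+18 - 3.0298981e+18 = 1.181e+17 Hz

(Intermediate values are shown rounded; full precision is carried through to the final answer.)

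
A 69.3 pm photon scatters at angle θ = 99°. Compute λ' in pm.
72.1059 pm

Using the Compton scattering formula:
λ' = λ + Δλ = λ + λ_C(1 - cos θ)

Given:
- Initial wavelength λ = 69.3 pm
- Scattering angle θ = 99°
- Compton wavelength λ_C ≈ 2.4263 pm

Calculate the shift:
Δλ = 2.4263 × (1 - cos(99°))
Δλ = 2.4263 × 1.1564
Δλ = 2.8059 pm

Final wavelength:
λ' = 69.3 + 2.8059 = 72.1059 pm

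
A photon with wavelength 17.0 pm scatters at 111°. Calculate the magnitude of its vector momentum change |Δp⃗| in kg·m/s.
5.9136e-23 kg·m/s

Photon momentum magnitude is p = h/λ.

Initial momentum:
p₀ = h/λ = 6.6261e-34/1.7000e-11 = 3.8977e-23 kg·m/s

After scattering:
λ' = λ + Δλ = 17.0 + 3.2958 = 20.2958 pm
p' = h/λ' = 6.6261e-34/2.0296e-11 = 3.2647e-23 kg·m/s

Momentum is a vector; the scattered photon's direction makes angle θ = 111° with the incident direction. The magnitude of the vector change Δp⃗ = p⃗₀ − p⃗' is found from the law of cosines:
|Δp⃗|² = p₀² + p'² − 2p₀p'cos θ
|Δp⃗|² = (3.8977e-23)² + (3.2647e-23)² − 2·3.8977e-23·3.2647e-23·cos(111°)
|Δp⃗| = 5.9136e-23 kg·m/s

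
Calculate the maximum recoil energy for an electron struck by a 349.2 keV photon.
201.6549 keV

Maximum energy transfer occurs at θ = 180° (backscattering).

Initial photon: E₀ = 349.2 keV → λ₀ = 3.5505 pm

Maximum Compton shift (at 180°):
Δλ_max = 2λ_C = 2 × 2.4263 = 4.8526 pm

Final wavelength:
λ' = 3.5505 + 4.8526 = 8.4031 pm

Minimum photon energy (maximum energy to electron):
E'_min = hc/λ' = 147.5451 keV

Maximum electron kinetic energy:
K_max = E₀ - E'_min = 349.2000 - 147.5451 = 201.6549 keV

(Intermediate values are shown rounded; full precision is carried through to the final answer.)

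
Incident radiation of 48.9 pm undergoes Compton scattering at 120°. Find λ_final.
52.5395 pm

Using the Compton scattering formula:
λ' = λ + Δλ = λ + λ_C(1 - cos θ)

Given:
- Initial wavelength λ = 48.9 pm
- Scattering angle θ = 120°
- Compton wavelength λ_C ≈ 2.4263 pm

Calculate the shift:
Δλ = 2.4263 × (1 - cos(120°))
Δλ = 2.4263 × 1.5000
Δλ = 3.6395 pm

Final wavelength:
λ' = 48.9 + 3.6395 = 52.5395 pm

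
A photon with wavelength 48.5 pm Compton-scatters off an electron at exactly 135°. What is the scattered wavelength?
52.6420 pm

Using the Compton formula: λ' = λ + λ_C(1 − cos θ)

For θ = 135°, cos θ = -√2/2 (exact) ≈ -0.7071, so:
1 − cos 135° = 1 − (-√2/2) ≈ 1.7071

Δλ = λ_C × 1.7071 = 2.4263 × 1.7071 = 4.1420 pm

λ' = 48.5 + 4.1420 = 52.6420 pm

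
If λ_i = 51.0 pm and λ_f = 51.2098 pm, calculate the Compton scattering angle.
24.00°

First find the wavelength shift:
Δλ = λ' - λ = 51.2098 - 51.0 = 0.2098 pm

Using Δλ = λ_C(1 - cos θ), with λ_C = h/(m_e·c) ≈ 2.42631024 pm:
cos θ = 1 - Δλ/λ_C
cos θ = 1 - 0.2098/2.42631024
cos θ = 0.913531

θ = arccos(0.913531)
θ = 24.00°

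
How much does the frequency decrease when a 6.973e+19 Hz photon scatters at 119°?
3.179e+19 Hz (decrease)

Convert frequency to wavelength (c = 299792458 m/s):
λ₀ = c/f₀ = 299792458/6.973e+19 = 4.2993325e-12 m = 4.2993 pm

Calculate Compton shift:
Δλ = λ_C(1 - cos(119°)) = 3.6026 pm

Final wavelength:
λ' = λ₀ + Δλ = 4.2993 + 3.6026 = 7.9019 pm

Final frequency:
f' = c/λ' = 299792458/7.9019413e-12 = 3.7939089e+19 Hz

Frequency shift (decrease):
Δf = f₀ - f' = 6.973e+19 - 3.7939089e+19 = 3.179e+19 Hz

(Intermediate values are shown rounded; full precision is carried through to the final answer.)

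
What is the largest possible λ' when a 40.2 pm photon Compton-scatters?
45.0526 pm (at θ = 180°)

The Compton shift is Δλ = λ_C(1 − cos θ).

Since cos θ ranges from −1 to 1, the factor (1 − cos θ) ranges from 0 to 2; the maximum shift occurs at θ = 180° (backscattering):
Δλ_max = 2λ_C = 2 × 2.4263 pm = 4.8526 pm

Maximum scattered wavelength:
λ'_max = λ₀ + Δλ_max = 40.2 + 4.8526 = 45.0526 pm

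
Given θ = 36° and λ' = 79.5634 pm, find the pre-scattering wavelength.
79.1000 pm

From λ' = λ + Δλ, we have λ = λ' - Δλ

First calculate the Compton shift:
Δλ = λ_C(1 - cos θ)
Δλ = 2.4263 × (1 - cos(36°))
Δλ = 2.4263 × 0.1910
Δλ = 0.4634 pm

Initial wavelength:
λ = λ' - Δλ
λ = 79.5634 - 0.4634
λ = 79.1000 pm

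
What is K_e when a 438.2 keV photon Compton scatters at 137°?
261.8405 keV

By energy conservation: K_e = E_initial - E_final

First find the scattered photon energy:
Initial wavelength: λ = hc/E = 2.8294 pm
Compton shift: Δλ = λ_C(1 - cos(137°)) = 4.2008 pm
Final wavelength: λ' = 2.8294 + 4.2008 = 7.0302 pm
Final photon energy: E' = hc/λ' = 176.3595 keV

Electron kinetic energy:
K_e = E - E' = 438.2000 - 176.3595 = 261.8405 keV

(Intermediate values are shown rounded; full precision is carried through to the final answer.)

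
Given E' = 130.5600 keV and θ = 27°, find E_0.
134.3000 keV

Convert final energy to wavelength (hc ≈ 1239.842 keV·pm):
λ' = hc/E' = 1239.842 / 130.5600 = 9.4963 pm

Calculate the Compton shift:
Δλ = λ_C(1 - cos(27°))
Δλ = 2.4263 × (1 - cos(27°))
Δλ = 0.2645 pm

Initial wavelength:
λ = λ' - Δλ = 9.4963 - 0.2645 = 9.2319 pm

Initial energy:
E = hc/λ = 1239.842 / 9.2319 = 134.3000 keV

(Intermediate values are shown rounded; full precision is carried through to the final answer.)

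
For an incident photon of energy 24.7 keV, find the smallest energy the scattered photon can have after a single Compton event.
22.5227 keV (at θ = 180°)

The scattered photon has minimum energy when its wavelength is maximum, i.e., when the Compton shift Δλ = λ_C(1 − cos θ) is maximum. This occurs at θ = 180° (backscattering), giving Δλ_max = 2λ_C = 4.8526 pm.

Initial wavelength: λ₀ = hc/E₀ = 50.1960 pm
Maximum final wavelength: λ'_max = λ₀ + 2λ_C = 50.1960 + 4.8526 = 55.0487 pm
Minimum final energy: E'_min = hc/λ'_max = 22.5227 keV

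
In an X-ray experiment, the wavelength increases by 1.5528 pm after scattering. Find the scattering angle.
68.90°

From the Compton formula Δλ = λ_C(1 - cos θ), we can solve for θ:

cos θ = 1 - Δλ/λ_C

Given:
- Δλ = 1.5528 pm
- λ_C = h/(m_e·c) ≈ 2.42631024 pm

cos θ = 1 - 1.5528/2.42631024
cos θ = 1 - 0.639984
cos θ = 0.360016

θ = arccos(0.360016)
θ = 68.90°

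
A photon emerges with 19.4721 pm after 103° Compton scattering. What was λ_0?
16.5000 pm

From λ' = λ + Δλ, we have λ = λ' - Δλ

First calculate the Compton shift:
Δλ = λ_C(1 - cos θ)
Δλ = 2.4263 × (1 - cos(103°))
Δλ = 2.4263 × 1.2250
Δλ = 2.9721 pm

Initial wavelength:
λ = λ' - Δλ
λ = 19.4721 - 2.9721
λ = 16.5000 pm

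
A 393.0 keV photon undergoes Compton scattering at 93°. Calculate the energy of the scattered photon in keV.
217.2072 keV

First convert energy to wavelength:
λ = hc/E, with hc ≈ 1239.842 keV·pm (i.e. 1239.842 eV·nm)

For E = 393.0 keV = 393000 eV:
λ = 1239.842 keV·pm / 393.0 keV
λ = 3.1548 pm

Calculate the Compton shift:
Δλ = λ_C(1 - cos(93°)) = 2.4263 × 1.0523
Δλ = 2.5533 pm

Final wavelength:
λ' = 3.1548 + 2.5533 = 5.7081 pm

Final energy:
E' = hc/λ' = 1239.842 / 5.7081 = 217.2072 keV

(Intermediate values are shown rounded; full precision is carried through to the final answer.)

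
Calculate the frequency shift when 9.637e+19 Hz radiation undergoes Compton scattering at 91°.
4.264e+19 Hz (decrease)

Convert frequency to wavelength (c = 299792458 m/s):
λ₀ = c/f₀ = 299792458/9.637e+19 = 3.1108484e-12 m = 3.1108 pm

Calculate Compton shift:
Δλ = λ_C(1 - cos(91°)) = 2.4687 pm

Final wavelength:
λ' = λ₀ + Δλ = 3.1108 + 2.4687 = 5.5795 pm

Final frequency:
f' = c/λ' = 299792458/5.5795036e-12 = 5.3731027e+19 Hz

Frequency shift (decrease):
Δf = f₀ - f' = 9.637e+19 - 5.3731027e+19 = 4.264e+19 Hz

(Intermediate values are shown rounded; full precision is carried through to the final answer.)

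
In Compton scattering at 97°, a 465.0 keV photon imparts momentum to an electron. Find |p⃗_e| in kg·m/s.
2.9039e-22 kg·m/s

The electron is initially at rest, so by conservation of momentum:
p⃗_e = p⃗₀ − p⃗'  (incident photon momentum minus scattered photon momentum)

Photon momentum magnitudes (p = h/λ = E/c):
λ₀ = hc/E₀ = 2.6663 pm → p₀ = h/λ₀ = 2.4851e-22 kg·m/s
Δλ = λ_C(1 − cos 97°) = 2.7220 pm
λ' = 5.3883 pm → p' = h/λ' = 1.2297e-22 kg·m/s

The scattered photon makes angle θ = 97° with the incident direction, so by the law of cosines:
|p⃗_e|² = p₀² + p'² − 2p₀p'cos θ
|p⃗_e|² = (2.4851e-22)² + (1.2297e-22)² − 2·2.4851e-22·1.2297e-22·cos(97°)
|p⃗_e| = 2.9039e-22 kg·m/s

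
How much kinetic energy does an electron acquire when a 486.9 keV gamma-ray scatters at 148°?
310.5440 keV

By energy conservation: K_e = E_initial - E_final

First find the scattered photon energy:
Initial wavelength: λ = hc/E = 2.5464 pm
Compton shift: Δλ = λ_C(1 - cos(148°)) = 4.4839 pm
Final wavelength: λ' = 2.5464 + 4.4839 = 7.0303 pm
Final photon energy: E' = hc/λ' = 176.3560 keV

Electron kinetic energy:
K_e = E - E' = 486.9000 - 176.3560 = 310.5440 keV

(Intermediate values are shown rounded; full precision is carried through to the final answer.)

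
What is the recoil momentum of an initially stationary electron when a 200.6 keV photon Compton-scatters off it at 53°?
9.0142e-23 kg·m/s

The electron is initially at rest, so by conservation of momentum:
p⃗_e = p⃗₀ − p⃗'  (incident photon momentum minus scattered photon momentum)

Photon momentum magnitudes (p = h/λ = E/c):
λ₀ = hc/E₀ = 6.1807 pm → p₀ = h/λ₀ = 1.0721e-22 kg·m/s
Δλ = λ_C(1 − cos 53°) = 0.9661 pm
λ' = 7.1468 pm → p' = h/λ' = 9.2714e-23 kg·m/s

The scattered photon makes angle θ = 53° with the incident direction, so by the law of cosines:
|p⃗_e|² = p₀² + p'² − 2p₀p'cos θ
|p⃗_e|² = (1.0721e-22)² + (9.2714e-23)² − 2·1.0721e-22·9.2714e-23·cos(53°)
|p⃗_e| = 9.0142e-23 kg·m/s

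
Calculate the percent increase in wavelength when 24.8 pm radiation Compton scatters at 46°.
2.9873%

Calculate the Compton shift:
Δλ = λ_C(1 - cos(46°))
Δλ = 2.4263 × (1 - cos(46°))
Δλ = 2.4263 × 0.3053
Δλ = 0.7409 pm

Percentage change:
(Δλ/λ₀) × 100 = (0.7409/24.8) × 100
= 2.9873%

(Intermediate values are shown rounded; full precision is carried through to the final answer.)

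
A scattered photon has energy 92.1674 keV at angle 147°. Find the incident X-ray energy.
137.8999 keV

Convert final energy to wavelength (hc ≈ 1239.842 keV·pm):
λ' = hc/E' = 1239.842 / 92.1674 = 13.4521 pm

Calculate the Compton shift:
Δλ = λ_C(1 - cos(147°))
Δλ = 2.4263 × (1 - cos(147°))
Δλ = 4.4612 pm

Initial wavelength:
λ = λ' - Δλ = 13.4521 - 4.4612 = 8.9909 pm

Initial energy:
E = hc/λ = 1239.842 / 8.9909 = 137.8999 keV

(Intermediate values are shown rounded; full precision is carried through to the final answer.)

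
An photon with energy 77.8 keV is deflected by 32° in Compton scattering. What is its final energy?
76.0408 keV

First convert energy to wavelength:
λ = hc/E, with hc ≈ 1239.842 keV·pm (i.e. 1239.842 eV·nm)

For E = 77.8 keV = 77800 eV:
λ = 1239.842 keV·pm / 77.8 keV
λ = 15.9363 pm

Calculate the Compton shift:
Δλ = λ_C(1 - cos(32°)) = 2.4263 × 0.1520
Δλ = 0.3687 pm

Final wavelength:
λ' = 15.9363 + 0.3687 = 16.3050 pm

Final energy:
E' = hc/λ' = 1239.842 / 16.3050 = 76.0408 keV

(Intermediate values are shown rounded; full precision is carried through to the final answer.)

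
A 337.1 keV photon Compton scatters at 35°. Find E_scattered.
301.1695 keV

First convert energy to wavelength:
λ = hc/E, with hc ≈ 1239.842 keV·pm (i.e. 1239.842 eV·nm)

For E = 337.1 keV = 337100 eV:
λ = 1239.842 keV·pm / 337.1 keV
λ = 3.6780 pm

Calculate the Compton shift:
Δλ = λ_C(1 - cos(35°)) = 2.4263 × 0.1808
Δλ = 0.4388 pm

Final wavelength:
λ' = 3.6780 + 0.4388 = 4.1168 pm

Final energy:
E' = hc/λ' = 1239.842 / 4.1168 = 301.1695 keV

(Intermediate values are shown rounded; full precision is carried through to the final answer.)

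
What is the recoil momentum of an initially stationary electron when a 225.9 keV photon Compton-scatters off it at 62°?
1.1425e-22 kg·m/s

The electron is initially at rest, so by conservation of momentum:
p⃗_e = p⃗₀ − p⃗'  (incident photon momentum minus scattered photon momentum)

Photon momentum magnitudes (p = h/λ = E/c):
λ₀ = hc/E₀ = 5.4885 pm → p₀ = h/λ₀ = 1.2073e-22 kg·m/s
Δλ = λ_C(1 − cos 62°) = 1.2872 pm
λ' = 6.7757 pm → p' = h/λ' = 9.7792e-23 kg·m/s

The scattered photon makes angle θ = 62° with the incident direction, so by the law of cosines:
|p⃗_e|² = p₀² + p'² − 2p₀p'cos θ
|p⃗_e|² = (1.2073e-22)² + (9.7792e-23)² − 2·1.2073e-22·9.7792e-23·cos(62°)
|p⃗_e| = 1.1425e-22 kg·m/s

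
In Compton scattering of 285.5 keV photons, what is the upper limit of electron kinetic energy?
150.6660 keV

Maximum energy transfer occurs at θ = 180° (backscattering).

Initial photon: E₀ = 285.5 keV → λ₀ = 4.3427 pm

Maximum Compton shift (at 180°):
Δλ_max = 2λ_C = 2 × 2.4263 = 4.8526 pm

Final wavelength:
λ' = 4.3427 + 4.8526 = 9.1953 pm

Minimum photon energy (maximum energy to electron):
E'_min = hc/λ' = 134.8340 keV

Maximum electron kinetic energy:
K_max = E₀ - E'_min = 285.5000 - 134.8340 = 150.6660 keV

(Intermediate values are shown rounded; full precision is carried through to the final answer.)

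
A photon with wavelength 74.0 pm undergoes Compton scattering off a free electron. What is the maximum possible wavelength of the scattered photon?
78.8526 pm (at θ = 180°)

The Compton shift is Δλ = λ_C(1 − cos θ).

Since cos θ ranges from −1 to 1, the factor (1 − cos θ) ranges from 0 to 2; the maximum shift occurs at θ = 180° (backscattering):
Δλ_max = 2λ_C = 2 × 2.4263 pm = 4.8526 pm

Maximum scattered wavelength:
λ'_max = λ₀ + Δλ_max = 74.0 + 4.8526 = 78.8526 pm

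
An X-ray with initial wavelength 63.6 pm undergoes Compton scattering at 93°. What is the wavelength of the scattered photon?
66.1533 pm

Using the Compton scattering formula:
λ' = λ + Δλ = λ + λ_C(1 - cos θ)

Given:
- Initial wavelength λ = 63.6 pm
- Scattering angle θ = 93°
- Compton wavelength λ_C ≈ 2.4263 pm

Calculate the shift:
Δλ = 2.4263 × (1 - cos(93°))
Δλ = 2.4263 × 1.0523
Δλ = 2.5533 pm

Final wavelength:
λ' = 63.6 + 2.5533 = 66.1533 pm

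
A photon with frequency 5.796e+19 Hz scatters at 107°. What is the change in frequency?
2.188e+19 Hz (decrease)

Convert frequency to wavelength (c = 299792458 m/s):
λ₀ = c/f₀ = 299792458/5.796e+19 = 5.1724027e-12 m = 5.1724 pm

Calculate Compton shift:
Δλ = λ_C(1 - cos(107°)) = 3.1357 pm

Final wavelength:
λ' = λ₀ + Δλ = 5.1724 + 3.1357 = 8.3081 pm

Final frequency:
f' = c/λ' = 299792458/8.3080974e-12 = 3.6084370e+19 Hz

Frequency shift (decrease):
Δf = f₀ - f' = 5.796e+19 - 3.6084370e+19 = 2.188e+19 Hz

(Intermediate values are shown rounded; full precision is carried through to the final answer.)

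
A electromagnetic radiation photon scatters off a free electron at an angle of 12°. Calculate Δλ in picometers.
0.0530 pm

Using the Compton scattering formula:
Δλ = λ_C(1 - cos θ)

where λ_C = h/(m_e·c) ≈ 2.4263 pm is the Compton wavelength of an electron.

For θ = 12°:
cos(12°) = 0.9781
1 - cos(12°) = 0.0219

Δλ = 2.4263 × 0.0219
Δλ = 0.0530 pm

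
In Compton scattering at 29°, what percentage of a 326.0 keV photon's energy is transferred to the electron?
0.0741 (or 7.41%)

Calculate initial and final photon energies:

Initial: E₀ = 326.0 keV → λ₀ = 3.8032 pm
Compton shift: Δλ = 0.3042 pm
Final wavelength: λ' = 4.1074 pm
Final energy: E' = 301.8551 keV

Fractional energy loss:
(E₀ - E')/E₀ = (326.0000 - 301.8551)/326.0000
= 24.1449/326.0000
= 0.0741
= 7.41%

(Intermediate values are shown rounded; full precision is carried through to the final answer.)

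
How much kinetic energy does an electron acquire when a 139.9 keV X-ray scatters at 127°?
42.6487 keV

By energy conservation: K_e = E_initial - E_final

First find the scattered photon energy:
Initial wavelength: λ = hc/E = 8.8623 pm
Compton shift: Δλ = λ_C(1 - cos(127°)) = 3.8865 pm
Final wavelength: λ' = 8.8623 + 3.8865 = 12.7488 pm
Final photon energy: E' = hc/λ' = 97.2513 keV

Electron kinetic energy:
K_e = E - E' = 139.9000 - 97.2513 = 42.6487 keV

(Intermediate values are shown rounded; full precision is carried through to the final answer.)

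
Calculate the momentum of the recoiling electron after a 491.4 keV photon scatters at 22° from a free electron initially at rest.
9.8398e-23 kg·m/s

The electron is initially at rest, so by conservation of momentum:
p⃗_e = p⃗₀ − p⃗'  (incident photon momentum minus scattered photon momentum)

Photon momentum magnitudes (p = h/λ = E/c):
λ₀ = hc/E₀ = 2.5231 pm → p₀ = h/λ₀ = 2.6262e-22 kg·m/s
Δλ = λ_C(1 − cos 22°) = 0.1767 pm
λ' = 2.6998 pm → p' = h/λ' = 2.4543e-22 kg·m/s

The scattered photon makes angle θ = 22° with the incident direction, so by the law of cosines:
|p⃗_e|² = p₀² + p'² − 2p₀p'cos θ
|p⃗_e|² = (2.6262e-22)² + (2.4543e-22)² − 2·2.6262e-22·2.4543e-22·cos(22°)
|p⃗_e| = 9.8398e-23 kg·m/s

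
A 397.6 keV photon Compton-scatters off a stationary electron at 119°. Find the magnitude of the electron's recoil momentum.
2.7420e-22 kg·m/s

The electron is initially at rest, so by conservation of momentum:
p⃗_e = p⃗₀ − p⃗'  (incident photon momentum minus scattered photon momentum)

Photon momentum magnitudes (p = h/λ = E/c):
λ₀ = hc/E₀ = 3.1183 pm → p₀ = h/λ₀ = 2.1249e-22 kg·m/s
Δλ = λ_C(1 − cos 119°) = 3.6026 pm
λ' = 6.7209 pm → p' = h/λ' = 9.8589e-23 kg·m/s

The scattered photon makes angle θ = 119° with the incident direction, so by the law of cosines:
|p⃗_e|² = p₀² + p'² − 2p₀p'cos θ
|p⃗_e|² = (2.1249e-22)² + (9.8589e-23)² − 2·2.1249e-22·9.8589e-23·cos(119°)
|p⃗_e| = 2.7420e-22 kg·m/s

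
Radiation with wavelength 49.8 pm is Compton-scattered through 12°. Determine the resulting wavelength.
49.8530 pm

Using the Compton scattering formula:
λ' = λ + Δλ = λ + λ_C(1 - cos θ)

Given:
- Initial wavelength λ = 49.8 pm
- Scattering angle θ = 12°
- Compton wavelength λ_C ≈ 2.4263 pm

Calculate the shift:
Δλ = 2.4263 × (1 - cos(12°))
Δλ = 2.4263 × 0.0219
Δλ = 0.0530 pm

Final wavelength:
λ' = 49.8 + 0.0530 = 49.8530 pm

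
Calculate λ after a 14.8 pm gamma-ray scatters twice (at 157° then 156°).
24.1026 pm

Apply Compton shift twice:

First scattering at θ₁ = 157°:
Δλ₁ = λ_C(1 - cos(157°))
Δλ₁ = 2.4263 × 1.9205
Δλ₁ = 4.6597 pm

After first scattering:
λ₁ = 14.8 + 4.6597 = 19.4597 pm

Second scattering at θ₂ = 156°:
Δλ₂ = λ_C(1 - cos(156°))
Δλ₂ = 2.4263 × 1.9135
Δλ₂ = 4.6429 pm

Final wavelength:
λ₂ = 19.4597 + 4.6429 = 24.1026 pm

Total shift: Δλ_total = 4.6597 + 4.6429 = 9.3026 pm

(Intermediate values are shown rounded; full precision is carried through to the final answer.)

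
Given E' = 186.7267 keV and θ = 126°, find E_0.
444.7998 keV

Convert final energy to wavelength (hc ≈ 1239.842 keV·pm):
λ' = hc/E' = 1239.842 / 186.7267 = 6.6399 pm

Calculate the Compton shift:
Δλ = λ_C(1 - cos(126°))
Δλ = 2.4263 × (1 - cos(126°))
Δλ = 3.8525 pm

Initial wavelength:
λ = λ' - Δλ = 6.6399 - 3.8525 = 2.7874 pm

Initial energy:
E = hc/λ = 1239.842 / 2.7874 = 444.7998 keV

(Intermediate values are shown rounded; full precision is carried through to the final answer.)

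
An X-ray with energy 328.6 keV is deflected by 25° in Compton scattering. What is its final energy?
309.9271 keV

First convert energy to wavelength:
λ = hc/E, with hc ≈ 1239.842 keV·pm (i.e. 1239.842 eV·nm)

For E = 328.6 keV = 328600 eV:
λ = 1239.842 keV·pm / 328.6 keV
λ = 3.7731 pm

Calculate the Compton shift:
Δλ = λ_C(1 - cos(25°)) = 2.4263 × 0.0937
Δλ = 0.2273 pm

Final wavelength:
λ' = 3.7731 + 0.2273 = 4.0004 pm

Final energy:
E' = hc/λ' = 1239.842 / 4.0004 = 309.9271 keV

(Intermediate values are shown rounded; full precision is carried through to the final answer.)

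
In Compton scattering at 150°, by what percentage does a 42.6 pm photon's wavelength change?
10.6281%

Calculate the Compton shift:
Δλ = λ_C(1 - cos(150°))
Δλ = 2.4263 × (1 - cos(150°))
Δλ = 2.4263 × 1.8660
Δλ = 4.5276 pm

Percentage change:
(Δλ/λ₀) × 100 = (4.5276/42.6) × 100
= 10.6281%

(Intermediate values are shown rounded; full precision is carried through to the final answer.)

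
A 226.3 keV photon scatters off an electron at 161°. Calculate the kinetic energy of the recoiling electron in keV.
104.7372 keV

By energy conservation: K_e = E_initial - E_final

First find the scattered photon energy:
Initial wavelength: λ = hc/E = 5.4788 pm
Compton shift: Δλ = λ_C(1 - cos(161°)) = 4.7204 pm
Final wavelength: λ' = 5.4788 + 4.7204 = 10.1992 pm
Final photon energy: E' = hc/λ' = 121.5628 keV

Electron kinetic energy:
K_e = E - E' = 226.3000 - 121.5628 = 104.7372 keV

(Intermediate values are shown rounded; full precision is carried through to the final answer.)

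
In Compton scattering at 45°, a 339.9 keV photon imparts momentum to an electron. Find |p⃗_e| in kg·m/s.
1.3059e-22 kg·m/s

The electron is initially at rest, so by conservation of momentum:
p⃗_e = p⃗₀ − p⃗'  (incident photon momentum minus scattered photon momentum)

Photon momentum magnitudes (p = h/λ = E/c):
λ₀ = hc/E₀ = 3.6477 pm → p₀ = h/λ₀ = 1.8165e-22 kg·m/s
Δλ = λ_C(1 − cos 45°) = 0.7106 pm
λ' = 4.3583 pm → p' = h/λ' = 1.5203e-22 kg·m/s

The scattered photon makes angle θ = 45° with the incident direction, so by the law of cosines:
|p⃗_e|² = p₀² + p'² − 2p₀p'cos θ
|p⃗_e|² = (1.8165e-22)² + (1.5203e-22)² − 2·1.8165e-22·1.5203e-22·cos(45°)
|p⃗_e| = 1.3059e-22 kg·m/s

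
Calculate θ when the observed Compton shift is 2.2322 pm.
85.41°

From the Compton formula Δλ = λ_C(1 - cos θ), we can solve for θ:

cos θ = 1 - Δλ/λ_C

Given:
- Δλ = 2.2322 pm
- λ_C = h/(m_e·c) ≈ 2.42631024 pm

cos θ = 1 - 2.2322/2.42631024
cos θ = 1 - 0.919998
cos θ = 0.080002

θ = arccos(0.080002)
θ = 85.41°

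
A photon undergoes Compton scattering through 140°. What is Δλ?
4.2850 pm

Using the Compton scattering formula:
Δλ = λ_C(1 - cos θ)

where λ_C = h/(m_e·c) ≈ 2.4263 pm is the Compton wavelength of an electron.

For θ = 140°:
cos(140°) = -0.7660
1 - cos(140°) = 1.7660

Δλ = 2.4263 × 1.7660
Δλ = 4.2850 pm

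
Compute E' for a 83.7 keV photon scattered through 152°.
63.9702 keV

First convert energy to wavelength:
λ = hc/E, with hc ≈ 1239.842 keV·pm (i.e. 1239.842 eV·nm)

For E = 83.7 keV = 83700 eV:
λ = 1239.842 keV·pm / 83.7 keV
λ = 14.8129 pm

Calculate the Compton shift:
Δλ = λ_C(1 - cos(152°)) = 2.4263 × 1.8829
Δλ = 4.5686 pm

Final wavelength:
λ' = 14.8129 + 4.5686 = 19.3815 pm

Final energy:
E' = hc/λ' = 1239.842 / 19.3815 = 63.9702 keV

(Intermediate values are shown rounded; full precision is carried through to the final answer.)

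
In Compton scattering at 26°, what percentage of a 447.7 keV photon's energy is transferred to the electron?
0.0814 (or 8.14%)

Calculate initial and final photon energies:

Initial: E₀ = 447.7 keV → λ₀ = 2.7694 pm
Compton shift: Δλ = 0.2456 pm
Final wavelength: λ' = 3.0149 pm
Final energy: E' = 411.2360 keV

Fractional energy loss:
(E₀ - E')/E₀ = (447.7000 - 411.2360)/447.7000
= 36.4640/447.7000
= 0.0814
= 8.14%

(Intermediate values are shown rounded; full precision is carried through to the final answer.)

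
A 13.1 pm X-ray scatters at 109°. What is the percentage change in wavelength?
24.5514%

Calculate the Compton shift:
Δλ = λ_C(1 - cos(109°))
Δλ = 2.4263 × (1 - cos(109°))
Δλ = 2.4263 × 1.3256
Δλ = 3.2162 pm

Percentage change:
(Δλ/λ₀) × 100 = (3.2162/13.1) × 100
= 24.5514%

(Intermediate values are shown rounded; full precision is carried through to the final answer.)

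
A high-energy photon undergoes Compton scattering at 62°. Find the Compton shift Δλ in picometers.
1.2872 pm

Using the Compton scattering formula:
Δλ = λ_C(1 - cos θ)

where λ_C = h/(m_e·c) ≈ 2.4263 pm is the Compton wavelength of an electron.

For θ = 62°:
cos(62°) = 0.4695
1 - cos(62°) = 0.5305

Δλ = 2.4263 × 0.5305
Δλ = 1.2872 pm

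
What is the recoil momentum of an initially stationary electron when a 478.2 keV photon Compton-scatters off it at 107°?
3.0980e-22 kg·m/s

The electron is initially at rest, so by conservation of momentum:
p⃗_e = p⃗₀ − p⃗'  (incident photon momentum minus scattered photon momentum)

Photon momentum magnitudes (p = h/λ = E/c):
λ₀ = hc/E₀ = 2.5927 pm → p₀ = h/λ₀ = 2.5556e-22 kg·m/s
Δλ = λ_C(1 − cos 107°) = 3.1357 pm
λ' = 5.7284 pm → p' = h/λ' = 1.1567e-22 kg·m/s

The scattered photon makes angle θ = 107° with the incident direction, so by the law of cosines:
|p⃗_e|² = p₀² + p'² − 2p₀p'cos θ
|p⃗_e|² = (2.5556e-22)² + (1.1567e-22)² − 2·2.5556e-22·1.1567e-22·cos(107°)
|p⃗_e| = 3.0980e-22 kg·m/s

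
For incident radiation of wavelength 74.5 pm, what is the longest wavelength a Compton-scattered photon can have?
79.3526 pm (at θ = 180°)

The Compton shift is Δλ = λ_C(1 − cos θ).

Since cos θ ranges from −1 to 1, the factor (1 − cos θ) ranges from 0 to 2; the maximum shift occurs at θ = 180° (backscattering):
Δλ_max = 2λ_C = 2 × 2.4263 pm = 4.8526 pm

Maximum scattered wavelength:
λ'_max = λ₀ + Δλ_max = 74.5 + 4.8526 = 79.3526 pm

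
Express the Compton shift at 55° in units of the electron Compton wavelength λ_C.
0.4264 λ_C

The Compton shift formula is:
Δλ = λ_C(1 - cos θ)

Dividing both sides by λ_C:
Δλ/λ_C = 1 - cos θ

For θ = 55°:
Δλ/λ_C = 1 - cos(55°)
Δλ/λ_C = 1 - 0.5736
Δλ/λ_C = 0.4264

This means the shift is 0.4264 × λ_C = 1.0346 pm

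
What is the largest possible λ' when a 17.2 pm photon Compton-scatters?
22.0526 pm (at θ = 180°)

The Compton shift is Δλ = λ_C(1 − cos θ).

Since cos θ ranges from −1 to 1, the factor (1 − cos θ) ranges from 0 to 2; the maximum shift occurs at θ = 180° (backscattering):
Δλ_max = 2λ_C = 2 × 2.4263 pm = 4.8526 pm

Maximum scattered wavelength:
λ'_max = λ₀ + Δλ_max = 17.2 + 4.8526 = 22.0526 pm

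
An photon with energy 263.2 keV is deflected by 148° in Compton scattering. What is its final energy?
134.8448 keV

First convert energy to wavelength:
λ = hc/E, with hc ≈ 1239.842 keV·pm (i.e. 1239.842 eV·nm)

For E = 263.2 keV = 263200 eV:
λ = 1239.842 keV·pm / 263.2 keV
λ = 4.7106 pm

Calculate the Compton shift:
Δλ = λ_C(1 - cos(148°)) = 2.4263 × 1.8480
Δλ = 4.4839 pm

Final wavelength:
λ' = 4.7106 + 4.4839 = 9.1946 pm

Final energy:
E' = hc/λ' = 1239.842 / 9.1946 = 134.8448 keV

(Intermediate values are shown rounded; full precision is carried through to the final answer.)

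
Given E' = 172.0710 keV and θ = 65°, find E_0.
213.6001 keV

Convert final energy to wavelength (hc ≈ 1239.842 keV·pm):
λ' = hc/E' = 1239.842 / 172.0710 = 7.2054 pm

Calculate the Compton shift:
Δλ = λ_C(1 - cos(65°))
Δλ = 2.4263 × (1 - cos(65°))
Δλ = 1.4009 pm

Initial wavelength:
λ = λ' - Δλ = 7.2054 - 1.4009 = 5.8045 pm

Initial energy:
E = hc/λ = 1239.842 / 5.8045 = 213.6001 keV

(Intermediate values are shown rounded; full precision is carried through to the final answer.)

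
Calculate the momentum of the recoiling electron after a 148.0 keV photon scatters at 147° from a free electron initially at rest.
1.2557e-22 kg·m/s

The electron is initially at rest, so by conservation of momentum:
p⃗_e = p⃗₀ − p⃗'  (incident photon momentum minus scattered photon momentum)

Photon momentum magnitudes (p = h/λ = E/c):
λ₀ = hc/E₀ = 8.3773 pm → p₀ = h/λ₀ = 7.9095e-23 kg·m/s
Δλ = λ_C(1 − cos 147°) = 4.4612 pm
λ' = 12.8385 pm → p' = h/λ' = 5.1611e-23 kg·m/s

The scattered photon makes angle θ = 147° with the incident direction, so by the law of cosines:
|p⃗_e|² = p₀² + p'² − 2p₀p'cos θ
|p⃗_e|² = (7.9095e-23)² + (5.1611e-23)² − 2·7.9095e-23·5.1611e-23·cos(147°)
|p⃗_e| = 1.2557e-22 kg·m/s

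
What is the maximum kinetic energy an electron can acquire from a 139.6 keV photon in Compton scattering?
49.3247 keV

Maximum energy transfer occurs at θ = 180° (backscattering).

Initial photon: E₀ = 139.6 keV → λ₀ = 8.8814 pm

Maximum Compton shift (at 180°):
Δλ_max = 2λ_C = 2 × 2.4263 = 4.8526 pm

Final wavelength:
λ' = 8.8814 + 4.8526 = 13.7340 pm

Minimum photon energy (maximum energy to electron):
E'_min = hc/λ' = 90.2753 keV

Maximum electron kinetic energy:
K_max = E₀ - E'_min = 139.6000 - 90.2753 = 49.3247 keV

(Intermediate values are shown rounded; full precision is carried through to the final answer.)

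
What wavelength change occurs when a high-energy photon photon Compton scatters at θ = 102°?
2.9308 pm

Using the Compton scattering formula:
Δλ = λ_C(1 - cos θ)

where λ_C = h/(m_e·c) ≈ 2.4263 pm is the Compton wavelength of an electron.

For θ = 102°:
cos(102°) = -0.2079
1 - cos(102°) = 1.2079

Δλ = 2.4263 × 1.2079
Δλ = 2.9308 pm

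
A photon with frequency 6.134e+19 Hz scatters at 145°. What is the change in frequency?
2.911e+19 Hz (decrease)

Convert frequency to wavelength (c = 299792458 m/s):
λ₀ = c/f₀ = 299792458/6.134e+19 = 4.8873893e-12 m = 4.8874 pm

Calculate Compton shift:
Δλ = λ_C(1 - cos(145°)) = 4.4138 pm

Final wavelength:
λ' = λ₀ + Δλ = 4.8874 + 4.4138 = 9.3012 pm

Final frequency:
f' = c/λ' = 299792458/9.3012165e-12 = 3.2231532e+19 Hz

Frequency shift (decrease):
Δf = f₀ - f' = 6.134e+19 - 3.2231532e+19 = 2.911e+19 Hz

(Intermediate values are shown rounded; full precision is carried through to the final answer.)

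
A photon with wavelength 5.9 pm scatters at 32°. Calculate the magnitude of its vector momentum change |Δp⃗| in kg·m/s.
6.0425e-23 kg·m/s

Photon momentum magnitude is p = h/λ.

Initial momentum:
p₀ = h/λ = 6.6261e-34/5.9000e-12 = 1.1231e-22 kg·m/s

After scattering:
λ' = λ + Δλ = 5.9 + 0.3687 = 6.2687 pm
p' = h/λ' = 6.6261e-34/6.2687e-12 = 1.0570e-22 kg·m/s

Momentum is a vector; the scattered photon's direction makes angle θ = 32° with the incident direction. The magnitude of the vector change Δp⃗ = p⃗₀ − p⃗' is found from the law of cosines:
|Δp⃗|² = p₀² + p'² − 2p₀p'cos θ
|Δp⃗|² = (1.1231e-22)² + (1.0570e-22)² − 2·1.1231e-22·1.0570e-22·cos(32°)
|Δp⃗| = 6.0425e-23 kg·m/s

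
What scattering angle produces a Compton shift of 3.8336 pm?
125.45°

From the Compton formula Δλ = λ_C(1 - cos θ), we can solve for θ:

cos θ = 1 - Δλ/λ_C

Given:
- Δλ = 3.8336 pm
- λ_C = h/(m_e·c) ≈ 2.42631024 pm

cos θ = 1 - 3.8336/2.42631024
cos θ = 1 - 1.580012
cos θ = -0.580012

θ = arccos(-0.580012)
θ = 125.45°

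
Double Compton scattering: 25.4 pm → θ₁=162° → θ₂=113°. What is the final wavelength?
33.5082 pm

Apply Compton shift twice:

First scattering at θ₁ = 162°:
Δλ₁ = λ_C(1 - cos(162°))
Δλ₁ = 2.4263 × 1.9511
Δλ₁ = 4.7339 pm

After first scattering:
λ₁ = 25.4 + 4.7339 = 30.1339 pm

Second scattering at θ₂ = 113°:
Δλ₂ = λ_C(1 - cos(113°))
Δλ₂ = 2.4263 × 1.3907
Δλ₂ = 3.3743 pm

Final wavelength:
λ₂ = 30.1339 + 3.3743 = 33.5082 pm

Total shift: Δλ_total = 4.7339 + 3.3743 = 8.1082 pm

(Intermediate values are shown rounded; full precision is carried through to the final answer.)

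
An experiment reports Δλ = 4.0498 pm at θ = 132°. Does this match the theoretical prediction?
Yes, consistent

Calculate the expected shift for θ = 132°:

Δλ_expected = λ_C(1 - cos(132°))
Δλ_expected = 2.4263 × (1 - cos(132°))
Δλ_expected = 2.4263 × 1.6691
Δλ_expected = 4.0498 pm

Given shift: 4.0498 pm
Expected shift: 4.0498 pm
Difference: 0.0000 pm

The values match. This is consistent with Compton scattering at the stated angle.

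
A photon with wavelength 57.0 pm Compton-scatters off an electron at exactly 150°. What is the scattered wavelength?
61.5276 pm

Using the Compton formula: λ' = λ + λ_C(1 − cos θ)

For θ = 150°, cos θ = -√3/2 (exact) ≈ -0.8660, so:
1 − cos 150° = 1 − (-√3/2) ≈ 1.8660

Δλ = λ_C × 1.8660 = 2.4263 × 1.8660 = 4.5276 pm

λ' = 57.0 + 4.5276 = 61.5276 pm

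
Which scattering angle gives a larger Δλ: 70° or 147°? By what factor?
147° produces the larger shift by a factor of 2.794

Calculate both shifts using Δλ = λ_C(1 - cos θ):

For θ₁ = 70°:
Δλ₁ = 2.4263 × (1 - cos(70°))
Δλ₁ = 2.4263 × 0.6580
Δλ₁ = 1.5965 pm

For θ₂ = 147°:
Δλ₂ = 2.4263 × (1 - cos(147°))
Δλ₂ = 2.4263 × 1.8387
Δλ₂ = 4.4612 pm

The 147° angle produces the larger shift.
Ratio: 4.4612/1.5965 = 2.794

(Intermediate values are shown rounded; full precision is carried through to the final answer.)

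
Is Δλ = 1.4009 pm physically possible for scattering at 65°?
Yes, consistent

Calculate the expected shift for θ = 65°:

Δλ_expected = λ_C(1 - cos(65°))
Δλ_expected = 2.4263 × (1 - cos(65°))
Δλ_expected = 2.4263 × 0.5774
Δλ_expected = 1.4009 pm

Given shift: 1.4009 pm
Expected shift: 1.4009 pm
Difference: 0.0000 pm

The values match. This is consistent with Compton scattering at the stated angle.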